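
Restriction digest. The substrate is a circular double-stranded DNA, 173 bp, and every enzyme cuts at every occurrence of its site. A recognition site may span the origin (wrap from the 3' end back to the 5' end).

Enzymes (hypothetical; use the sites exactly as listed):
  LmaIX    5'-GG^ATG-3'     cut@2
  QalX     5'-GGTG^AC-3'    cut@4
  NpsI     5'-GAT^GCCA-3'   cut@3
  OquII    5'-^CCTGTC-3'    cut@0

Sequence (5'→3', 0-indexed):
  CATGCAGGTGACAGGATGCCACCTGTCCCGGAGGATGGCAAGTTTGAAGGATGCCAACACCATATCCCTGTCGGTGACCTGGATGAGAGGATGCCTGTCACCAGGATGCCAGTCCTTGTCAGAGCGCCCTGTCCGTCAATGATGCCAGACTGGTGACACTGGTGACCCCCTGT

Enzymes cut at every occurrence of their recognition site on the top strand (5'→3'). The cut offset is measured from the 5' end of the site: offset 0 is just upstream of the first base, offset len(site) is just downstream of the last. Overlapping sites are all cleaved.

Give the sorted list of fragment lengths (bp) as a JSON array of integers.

[2,2,2,3,4,4,5,6,8,9,10,12,12,13,14,15,16,16,20]

Site scan:
  LmaIX GGATG/2: at [13, 32, 48, 80, 88, 103] ⇒ [15, 34, 50, 82, 90, 105]
  QalX GGTGAC/4: at [6, 72, 151, 160] ⇒ [10, 76, 155, 164]
  NpsI GATGCCA/3: at [14, 49, 104, 140] ⇒ [17, 52, 107, 143]
  OquII CCTGTC/0: at [21, 66, 93, 127, 168] ⇒ [21, 66, 93, 127, 168]

Pooled cuts: [10, 15, 17, 21, 34, 50, 52, 66, 76, 82, 90, 93, 105, 107, 127, 143, 155, 164, 168]

Fragment lengths:
  10→15: 5 bp
  15→17: 2 bp
  17→21: 4 bp
  21→34: 13 bp
  34→50: 16 bp
  50→52: 2 bp
  52→66: 14 bp
  66→76: 10 bp
  76→82: 6 bp
  82→90: 8 bp
  90→93: 3 bp
  93→105: 12 bp
  105→107: 2 bp
  107→127: 20 bp
  127→143: 16 bp
  143→155: 12 bp
  155→164: 9 bp
  164→168: 4 bp
  168→10 (wrap): 173-168+10 = 15 bp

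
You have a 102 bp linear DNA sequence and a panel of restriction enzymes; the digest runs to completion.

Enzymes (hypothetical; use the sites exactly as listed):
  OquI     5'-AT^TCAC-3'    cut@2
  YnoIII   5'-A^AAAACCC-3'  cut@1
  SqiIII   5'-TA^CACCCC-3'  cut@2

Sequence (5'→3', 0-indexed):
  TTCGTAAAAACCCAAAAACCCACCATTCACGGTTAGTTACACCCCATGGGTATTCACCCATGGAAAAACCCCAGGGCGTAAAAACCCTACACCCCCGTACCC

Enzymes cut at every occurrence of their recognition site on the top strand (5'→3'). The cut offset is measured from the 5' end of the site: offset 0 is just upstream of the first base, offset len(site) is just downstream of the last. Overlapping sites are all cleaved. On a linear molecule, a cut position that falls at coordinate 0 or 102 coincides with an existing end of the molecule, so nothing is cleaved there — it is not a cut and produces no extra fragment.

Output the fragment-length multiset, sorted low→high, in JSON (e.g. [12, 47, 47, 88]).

Scan for sites:
  OquI (ATTCAC, off=2): starts [24, 51] → cuts [26, 53]
  YnoIII (AAAAACCC, off=1): starts [5, 13, 63, 79] → cuts [6, 14, 64, 80]
  SqiIII (TACACCCC, off=2): starts [37, 87] → cuts [39, 89]

Pooled cuts: [6, 14, 26, 39, 53, 64, 80, 89]

Fragments:
  [0,6): 6 bp
  [6,14): 8 bp
  [14,26): 12 bp
  [26,39): 13 bp
  [39,53): 14 bp
  [53,64): 11 bp
  [64,80): 16 bp
  [80,89): 9 bp
  [89,102): 13 bp

[6,8,9,11,12,13,13,14,16]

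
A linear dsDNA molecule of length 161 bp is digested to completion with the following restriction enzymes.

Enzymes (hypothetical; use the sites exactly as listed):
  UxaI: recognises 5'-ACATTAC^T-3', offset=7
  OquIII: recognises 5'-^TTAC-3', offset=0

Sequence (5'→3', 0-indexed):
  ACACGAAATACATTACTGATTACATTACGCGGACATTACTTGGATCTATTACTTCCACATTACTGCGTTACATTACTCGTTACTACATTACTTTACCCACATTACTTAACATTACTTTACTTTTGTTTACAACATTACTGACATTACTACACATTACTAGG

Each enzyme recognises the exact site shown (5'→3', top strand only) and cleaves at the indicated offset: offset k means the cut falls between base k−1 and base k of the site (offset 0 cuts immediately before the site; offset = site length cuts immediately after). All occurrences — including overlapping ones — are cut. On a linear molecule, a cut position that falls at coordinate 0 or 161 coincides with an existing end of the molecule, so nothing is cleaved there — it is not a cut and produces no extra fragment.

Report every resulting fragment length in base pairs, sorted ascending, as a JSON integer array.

[1,1,3,3,4,4,4,4,4,4,4,4,4,4,4,4,5,5,5,6,6,8,8,9,9,10,11,11,12]

Site scan:
  UxaI (ACATTACT, off=7): starts [9, 32, 56, 69, 84, 98, 108, 131, 140, 150] → cuts [16, 39, 63, 76, 91, 105, 115, 138, 147, 157]
  OquIII (TTAC, off=0): starts [12, 19, 24, 35, 48, 59, 67, 72, 79, 87, 92, 101, 111, 116, 126, 134, 143, 153] → cuts [12, 19, 24, 35, 48, 59, 67, 72, 79, 87, 92, 101, 111, 116, 126, 134, 143, 153]

All cut coordinates (distinct, sorted): [12, 16, 19, 24, 35, 39, 48, 59, 63, 67, 72, 76, 79, 87, 91, 92, 101, 105, 111, 115, 116, 126, 134, 138, 143, 147, 153, 157]

Fragment lengths:
  [0,12): 12 bp
  [12,16): 4 bp
  [16,19): 3 bp
  [19,24): 5 bp
  [24,35): 11 bp
  [35,39): 4 bp
  [39,48): 9 bp
  [48,59): 11 bp
  [59,63): 4 bp
  [63,67): 4 bp
  [67,72): 5 bp
  [72,76): 4 bp
  [76,79): 3 bp
  [79,87): 8 bp
  [87,91): 4 bp
  [91,92): 1 bp
  [92,101): 9 bp
  [101,105): 4 bp
  [105,111): 6 bp
  [111,115): 4 bp
  [115,116): 1 bp
  [116,126): 10 bp
  [126,134): 8 bp
  [134,138): 4 bp
  [138,143): 5 bp
  [143,147): 4 bp
  [147,153): 6 bp
  [153,157): 4 bp
  [157,161): 4 bp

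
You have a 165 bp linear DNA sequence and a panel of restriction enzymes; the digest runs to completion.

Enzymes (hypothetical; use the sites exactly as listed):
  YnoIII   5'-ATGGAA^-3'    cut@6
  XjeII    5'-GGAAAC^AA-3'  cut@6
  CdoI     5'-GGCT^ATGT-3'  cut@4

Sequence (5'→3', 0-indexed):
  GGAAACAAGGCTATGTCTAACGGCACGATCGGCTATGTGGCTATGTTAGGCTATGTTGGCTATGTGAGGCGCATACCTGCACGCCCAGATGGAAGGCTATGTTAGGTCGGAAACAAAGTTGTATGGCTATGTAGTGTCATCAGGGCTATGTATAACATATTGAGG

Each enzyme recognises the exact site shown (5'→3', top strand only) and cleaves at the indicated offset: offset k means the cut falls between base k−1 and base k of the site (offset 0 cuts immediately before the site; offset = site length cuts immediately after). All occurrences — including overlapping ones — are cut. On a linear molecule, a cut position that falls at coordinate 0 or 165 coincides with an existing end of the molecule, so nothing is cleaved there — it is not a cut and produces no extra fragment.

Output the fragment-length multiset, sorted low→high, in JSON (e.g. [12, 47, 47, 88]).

[4,6,6,8,9,10,14,16,18,19,22,33]

Per-enzyme occurrences:
  YnoIII (ATGGAA, off=6): starts [88] → cuts [94]
  XjeII (GGAAACAA, off=6): starts [0, 108] → cuts [6, 114]
  CdoI (GGCTATGT, off=4): starts [8, 30, 38, 48, 57, 94, 124, 143] → cuts [12, 34, 42, 52, 61, 98, 128, 147]

All cut coordinates (distinct, sorted): [6, 12, 34, 42, 52, 61, 94, 98, 114, 128, 147]

Fragments:
  [0,6): 6 bp
  [6,12): 6 bp
  [12,34): 22 bp
  [34,42): 8 bp
  [42,52): 10 bp
  [52,61): 9 bp
  [61,94): 33 bp
  [94,98): 4 bp
  [98,114): 16 bp
  [114,128): 14 bp
  [128,147): 19 bp
  [147,165): 18 bp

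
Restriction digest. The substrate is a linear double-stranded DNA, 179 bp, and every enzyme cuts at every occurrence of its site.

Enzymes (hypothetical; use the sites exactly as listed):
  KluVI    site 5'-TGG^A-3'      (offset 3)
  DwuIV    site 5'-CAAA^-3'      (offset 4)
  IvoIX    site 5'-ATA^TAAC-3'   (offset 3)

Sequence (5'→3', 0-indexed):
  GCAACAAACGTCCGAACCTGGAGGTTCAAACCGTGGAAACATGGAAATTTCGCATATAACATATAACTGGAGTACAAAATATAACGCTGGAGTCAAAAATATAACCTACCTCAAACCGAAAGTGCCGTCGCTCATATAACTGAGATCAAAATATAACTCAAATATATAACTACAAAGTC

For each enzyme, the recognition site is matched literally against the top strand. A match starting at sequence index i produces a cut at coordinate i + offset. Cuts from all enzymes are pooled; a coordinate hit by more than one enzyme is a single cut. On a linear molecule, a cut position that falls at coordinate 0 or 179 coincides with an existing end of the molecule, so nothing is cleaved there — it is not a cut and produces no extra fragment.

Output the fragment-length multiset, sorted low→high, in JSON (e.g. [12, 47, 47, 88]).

[3,3,3,4,4,6,7,7,7,8,8,8,9,9,9,10,12,13,14,14,21]

Site scan:
  KluVI TGGA/3: at [18, 33, 41, 67, 87] ⇒ [21, 36, 44, 70, 90]
  DwuIV CAAA/4: at [4, 26, 74, 93, 111, 146, 158, 172] ⇒ [8, 30, 78, 97, 115, 150, 162, 176]
  IvoIX ATATAAC/3: at [53, 60, 78, 98, 133, 150, 163] ⇒ [56, 63, 81, 101, 136, 153, 166]

All cut coordinates (distinct, sorted): [8, 21, 30, 36, 44, 56, 63, 70, 78, 81, 90, 97, 101, 115, 136, 150, 153, 162, 166, 176]

Fragments:
  [0,8): 8 bp
  [8,21): 13 bp
  [21,30): 9 bp
  [30,36): 6 bp
  [36,44): 8 bp
  [44,56): 12 bp
  [56,63): 7 bp
  [63,70): 7 bp
  [70,78): 8 bp
  [78,81): 3 bp
  [81,90): 9 bp
  [90,97): 7 bp
  [97,101): 4 bp
  [101,115): 14 bp
  [115,136): 21 bp
  [136,150): 14 bp
  [150,153): 3 bp
  [153,162): 9 bp
  [162,166): 4 bp
  [166,176): 10 bp
  [176,179): 3 bp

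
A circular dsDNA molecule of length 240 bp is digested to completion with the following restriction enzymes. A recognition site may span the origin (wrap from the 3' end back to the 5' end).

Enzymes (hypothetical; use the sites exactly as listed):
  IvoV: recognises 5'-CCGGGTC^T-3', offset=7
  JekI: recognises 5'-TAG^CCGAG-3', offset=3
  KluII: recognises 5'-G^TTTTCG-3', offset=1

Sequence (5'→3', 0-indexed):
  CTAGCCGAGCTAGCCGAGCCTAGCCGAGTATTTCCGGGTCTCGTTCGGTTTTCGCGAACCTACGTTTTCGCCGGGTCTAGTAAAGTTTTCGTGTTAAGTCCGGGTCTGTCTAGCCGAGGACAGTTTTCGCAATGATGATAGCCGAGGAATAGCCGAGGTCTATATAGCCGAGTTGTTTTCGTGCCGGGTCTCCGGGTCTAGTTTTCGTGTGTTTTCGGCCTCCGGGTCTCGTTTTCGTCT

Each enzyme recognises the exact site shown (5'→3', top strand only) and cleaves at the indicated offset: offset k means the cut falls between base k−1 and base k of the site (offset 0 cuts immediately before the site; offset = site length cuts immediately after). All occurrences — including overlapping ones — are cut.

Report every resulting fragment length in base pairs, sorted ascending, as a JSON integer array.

[3,3,7,8,8,8,8,9,10,10,10,11,13,13,15,15,16,17,17,18,21]

Site scan:
  IvoV CCGGGTCT/7: at [33, 70, 99, 183, 191, 221] ⇒ [40, 77, 106, 190, 198, 228]
  JekI TAGCCGAG/3: at [1, 10, 20, 110, 138, 149, 164] ⇒ [4, 13, 23, 113, 141, 152, 167]
  KluII GTTTTCG/1: at [47, 63, 84, 122, 174, 200, 210, 230] ⇒ [48, 64, 85, 123, 175, 201, 211, 231]

All cut coordinates (distinct, sorted): [4, 13, 23, 40, 48, 64, 77, 85, 106, 113, 123, 141, 152, 167, 175, 190, 198, 201, 211, 228, 231]

Fragment lengths:
  4→13: 9 bp
  13→23: 10 bp
  23→40: 17 bp
  40→48: 8 bp
  48→64: 16 bp
  64→77: 13 bp
  77→85: 8 bp
  85→106: 21 bp
  106→113: 7 bp
  113→123: 10 bp
  123→141: 18 bp
  141→152: 11 bp
  152→167: 15 bp
  167→175: 8 bp
  175→190: 15 bp
  190→198: 8 bp
  198→201: 3 bp
  201→211: 10 bp
  211→228: 17 bp
  228→231: 3 bp
  231→4 (wrap): 240-231+4 = 13 bp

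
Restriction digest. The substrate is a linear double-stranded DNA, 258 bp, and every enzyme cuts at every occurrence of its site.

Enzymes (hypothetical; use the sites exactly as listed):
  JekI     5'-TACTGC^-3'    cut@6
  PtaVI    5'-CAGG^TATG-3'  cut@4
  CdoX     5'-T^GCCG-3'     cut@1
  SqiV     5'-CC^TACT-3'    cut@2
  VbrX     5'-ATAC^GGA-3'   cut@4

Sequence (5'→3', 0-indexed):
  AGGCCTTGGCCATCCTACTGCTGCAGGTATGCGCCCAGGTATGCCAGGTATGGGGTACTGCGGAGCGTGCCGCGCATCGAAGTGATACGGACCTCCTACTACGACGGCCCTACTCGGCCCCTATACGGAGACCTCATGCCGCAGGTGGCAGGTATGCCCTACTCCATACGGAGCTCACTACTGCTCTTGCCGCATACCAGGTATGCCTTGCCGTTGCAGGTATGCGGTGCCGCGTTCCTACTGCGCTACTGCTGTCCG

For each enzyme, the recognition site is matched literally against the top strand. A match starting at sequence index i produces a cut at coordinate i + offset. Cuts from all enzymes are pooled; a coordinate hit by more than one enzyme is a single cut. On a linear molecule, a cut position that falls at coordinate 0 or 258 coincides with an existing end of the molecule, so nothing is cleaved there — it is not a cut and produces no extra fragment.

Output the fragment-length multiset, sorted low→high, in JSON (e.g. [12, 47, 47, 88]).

Site scan:
  JekI (TACTGC, off=6): starts [15, 55, 178, 238, 246] → cuts [21, 61, 184, 244, 252]
  PtaVI (CAGGTATG, off=4): starts [23, 35, 44, 148, 197, 216] → cuts [27, 39, 48, 152, 201, 220]
  CdoX (TGCCG, off=1): starts [67, 136, 187, 208, 227] → cuts [68, 137, 188, 209, 228]
  SqiV (CCTACT, off=2): starts [13, 94, 108, 157, 236] → cuts [15, 96, 110, 159, 238]
  VbrX (ATACGGA, off=4): starts [84, 122, 165] → cuts [88, 126, 169]

Pooled cuts: [15, 21, 27, 39, 48, 61, 68, 88, 96, 110, 126, 137, 152, 159, 169, 184, 188, 201, 209, 220, 228, 238, 244, 252]

Fragment lengths:
  [0,15): 15 bp
  [15,21): 6 bp
  [21,27): 6 bp
  [27,39): 12 bp
  [39,48): 9 bp
  [48,61): 13 bp
  [61,68): 7 bp
  [68,88): 20 bp
  [88,96): 8 bp
  [96,110): 14 bp
  [110,126): 16 bp
  [126,137): 11 bp
  [137,152): 15 bp
  [152,159): 7 bp
  [159,169): 10 bp
  [169,184): 15 bp
  [184,188): 4 bp
  [188,201): 13 bp
  [201,209): 8 bp
  [209,220): 11 bp
  [220,228): 8 bp
  [228,238): 10 bp
  [238,244): 6 bp
  [244,252): 8 bp
  [252,258): 6 bp

[4,6,6,6,6,7,7,8,8,8,8,9,10,10,11,11,12,13,13,14,15,15,15,16,20]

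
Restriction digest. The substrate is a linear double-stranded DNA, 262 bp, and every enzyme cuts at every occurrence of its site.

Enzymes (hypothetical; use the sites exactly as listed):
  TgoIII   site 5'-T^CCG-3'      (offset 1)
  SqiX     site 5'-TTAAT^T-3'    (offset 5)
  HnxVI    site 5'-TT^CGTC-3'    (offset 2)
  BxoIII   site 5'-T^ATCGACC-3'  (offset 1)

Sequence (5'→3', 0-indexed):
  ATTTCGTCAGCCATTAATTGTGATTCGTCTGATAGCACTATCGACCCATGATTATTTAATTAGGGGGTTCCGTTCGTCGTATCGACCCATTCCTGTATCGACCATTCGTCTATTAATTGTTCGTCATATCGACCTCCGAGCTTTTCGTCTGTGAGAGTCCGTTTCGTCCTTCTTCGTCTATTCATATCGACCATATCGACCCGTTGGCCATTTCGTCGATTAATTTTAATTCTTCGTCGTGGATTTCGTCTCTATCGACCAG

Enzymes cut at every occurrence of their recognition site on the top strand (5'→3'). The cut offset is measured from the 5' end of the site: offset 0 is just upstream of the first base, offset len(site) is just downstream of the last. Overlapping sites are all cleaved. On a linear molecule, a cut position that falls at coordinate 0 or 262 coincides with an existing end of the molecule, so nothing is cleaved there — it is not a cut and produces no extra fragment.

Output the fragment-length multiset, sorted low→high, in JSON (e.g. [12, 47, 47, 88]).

[4,4,4,5,6,6,6,6,7,7,8,9,9,9,10,10,10,11,11,11,12,13,14,14,16,19,21]

Scan for sites:
  TgoIII TCCG/1: at [68, 134, 157] ⇒ [69, 135, 158]
  SqiX TTAATT/5: at [13, 55, 112, 219, 225] ⇒ [18, 60, 117, 224, 230]
  HnxVI TTCGTC/2: at [2, 23, 72, 104, 119, 143, 162, 172, 211, 232, 244] ⇒ [4, 25, 74, 106, 121, 145, 164, 174, 213, 234, 246]
  BxoIII TATCGACC/1: at [38, 79, 95, 126, 184, 193, 252] ⇒ [39, 80, 96, 127, 185, 194, 253]

Pooled cuts: [4, 18, 25, 39, 60, 69, 74, 80, 96, 106, 117, 121, 127, 135, 145, 158, 164, 174, 185, 194, 213, 224, 230, 234, 246, 253]

Fragment lengths:
  [0,4): 4 bp
  [4,18): 14 bp
  [18,25): 7 bp
  [25,39): 14 bp
  [39,60): 21 bp
  [60,69): 9 bp
  [69,74): 5 bp
  [74,80): 6 bp
  [80,96): 16 bp
  [96,106): 10 bp
  [106,117): 11 bp
  [117,121): 4 bp
  [121,127): 6 bp
  [127,135): 8 bp
  [135,145): 10 bp
  [145,158): 13 bp
  [158,164): 6 bp
  [164,174): 10 bp
  [174,185): 11 bp
  [185,194): 9 bp
  [194,213): 19 bp
  [213,224): 11 bp
  [224,230): 6 bp
  [230,234): 4 bp
  [234,246): 12 bp
  [246,253): 7 bp
  [253,262): 9 bp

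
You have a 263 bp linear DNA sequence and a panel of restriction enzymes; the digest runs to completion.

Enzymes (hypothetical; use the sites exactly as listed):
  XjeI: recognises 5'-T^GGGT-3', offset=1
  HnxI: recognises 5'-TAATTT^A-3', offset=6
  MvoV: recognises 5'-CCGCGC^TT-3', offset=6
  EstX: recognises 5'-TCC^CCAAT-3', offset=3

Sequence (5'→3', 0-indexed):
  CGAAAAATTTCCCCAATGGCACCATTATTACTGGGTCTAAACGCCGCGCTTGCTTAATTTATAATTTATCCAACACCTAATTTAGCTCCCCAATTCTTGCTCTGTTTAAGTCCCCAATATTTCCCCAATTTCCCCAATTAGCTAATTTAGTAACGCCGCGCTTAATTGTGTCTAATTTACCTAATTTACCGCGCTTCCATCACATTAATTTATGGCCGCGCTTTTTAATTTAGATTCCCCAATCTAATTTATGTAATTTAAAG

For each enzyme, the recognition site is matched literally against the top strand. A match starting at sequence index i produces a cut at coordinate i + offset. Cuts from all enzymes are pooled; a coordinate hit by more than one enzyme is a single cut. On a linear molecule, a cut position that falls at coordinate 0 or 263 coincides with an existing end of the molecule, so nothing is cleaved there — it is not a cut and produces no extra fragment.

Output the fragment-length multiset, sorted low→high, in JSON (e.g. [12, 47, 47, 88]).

[4,6,7,7,7,9,9,9,10,10,11,11,12,12,13,15,16,17,17,17,20,24]

Scan for sites:
  XjeI TGGGT/1: at [31] ⇒ [32]
  HnxI TAATTTA/6: at [54, 61, 77, 142, 172, 181, 205, 225, 244, 253] ⇒ [60, 67, 83, 148, 178, 187, 211, 231, 250, 259]
  MvoV CCGCGCTT/6: at [43, 155, 188, 215] ⇒ [49, 161, 194, 221]
  EstX TCCCCAAT/3: at [9, 86, 110, 121, 130, 235] ⇒ [12, 89, 113, 124, 133, 238]

Pooled cuts: [12, 32, 49, 60, 67, 83, 89, 113, 124, 133, 148, 161, 178, 187, 194, 211, 221, 231, 238, 250, 259]

Fragments:
  [0,12): 12 bp
  [12,32): 20 bp
  [32,49): 17 bp
  [49,60): 11 bp
  [60,67): 7 bp
  [67,83): 16 bp
  [83,89): 6 bp
  [89,113): 24 bp
  [113,124): 11 bp
  [124,133): 9 bp
  [133,148): 15 bp
  [148,161): 13 bp
  [161,178): 17 bp
  [178,187): 9 bp
  [187,194): 7 bp
  [194,211): 17 bp
  [211,221): 10 bp
  [221,231): 10 bp
  [231,238): 7 bp
  [238,250): 12 bp
  [250,259): 9 bp
  [259,263): 4 bp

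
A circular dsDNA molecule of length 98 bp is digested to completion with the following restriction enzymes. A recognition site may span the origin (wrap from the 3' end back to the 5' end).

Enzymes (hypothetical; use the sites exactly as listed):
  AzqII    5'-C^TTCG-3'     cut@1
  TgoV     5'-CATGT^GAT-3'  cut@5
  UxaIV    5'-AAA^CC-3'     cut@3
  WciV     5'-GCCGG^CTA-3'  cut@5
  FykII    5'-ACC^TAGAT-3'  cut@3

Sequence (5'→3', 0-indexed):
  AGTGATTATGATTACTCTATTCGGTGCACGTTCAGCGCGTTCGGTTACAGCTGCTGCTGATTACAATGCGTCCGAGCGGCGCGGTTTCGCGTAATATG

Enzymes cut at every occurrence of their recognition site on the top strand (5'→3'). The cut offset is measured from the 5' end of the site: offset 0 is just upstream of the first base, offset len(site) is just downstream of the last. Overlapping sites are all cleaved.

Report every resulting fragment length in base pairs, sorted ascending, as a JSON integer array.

Scan for sites:
  AzqII (CTTCG, off=1): no sites
  TgoV (CATGTGAT, off=5): no sites
  UxaIV (AAACC, off=3): no sites
  WciV (GCCGGCTA, off=5): no sites
  FykII (ACCTAGAT, off=3): no sites

All cut coordinates (distinct, sorted): ∅

Fragment lengths:
  no cuts → one circular fragment of 98 bp

[98]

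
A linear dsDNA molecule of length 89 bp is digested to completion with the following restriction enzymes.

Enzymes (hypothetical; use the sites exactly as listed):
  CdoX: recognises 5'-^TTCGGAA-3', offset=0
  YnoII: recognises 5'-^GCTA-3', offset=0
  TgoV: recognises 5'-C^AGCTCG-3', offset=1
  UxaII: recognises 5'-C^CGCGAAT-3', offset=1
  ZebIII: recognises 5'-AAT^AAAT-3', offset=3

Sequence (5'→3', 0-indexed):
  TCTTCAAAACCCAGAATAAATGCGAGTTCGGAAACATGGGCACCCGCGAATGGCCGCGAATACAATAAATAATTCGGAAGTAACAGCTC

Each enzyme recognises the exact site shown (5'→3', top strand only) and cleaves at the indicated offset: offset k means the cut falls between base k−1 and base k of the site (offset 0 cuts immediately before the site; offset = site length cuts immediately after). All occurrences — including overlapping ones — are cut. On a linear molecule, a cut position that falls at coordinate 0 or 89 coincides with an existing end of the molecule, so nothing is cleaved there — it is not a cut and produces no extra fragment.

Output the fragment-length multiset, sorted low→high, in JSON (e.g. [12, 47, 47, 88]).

[6,9,10,12,17,17,18]

Per-enzyme occurrences:
  CdoX TTCGGAA/0: at [26, 72] ⇒ [26, 72]
  YnoII (GCTA, off=0): no sites
  TgoV (CAGCTCG, off=1): no sites
  UxaII CCGCGAAT/1: at [43, 53] ⇒ [44, 54]
  ZebIII AATAAAT/3: at [14, 63] ⇒ [17, 66]

Pooled cuts: [17, 26, 44, 54, 66, 72]

Fragments:
  [0,17): 17 bp
  [17,26): 9 bp
  [26,44): 18 bp
  [44,54): 10 bp
  [54,66): 12 bp
  [66,72): 6 bp
  [72,89): 17 bp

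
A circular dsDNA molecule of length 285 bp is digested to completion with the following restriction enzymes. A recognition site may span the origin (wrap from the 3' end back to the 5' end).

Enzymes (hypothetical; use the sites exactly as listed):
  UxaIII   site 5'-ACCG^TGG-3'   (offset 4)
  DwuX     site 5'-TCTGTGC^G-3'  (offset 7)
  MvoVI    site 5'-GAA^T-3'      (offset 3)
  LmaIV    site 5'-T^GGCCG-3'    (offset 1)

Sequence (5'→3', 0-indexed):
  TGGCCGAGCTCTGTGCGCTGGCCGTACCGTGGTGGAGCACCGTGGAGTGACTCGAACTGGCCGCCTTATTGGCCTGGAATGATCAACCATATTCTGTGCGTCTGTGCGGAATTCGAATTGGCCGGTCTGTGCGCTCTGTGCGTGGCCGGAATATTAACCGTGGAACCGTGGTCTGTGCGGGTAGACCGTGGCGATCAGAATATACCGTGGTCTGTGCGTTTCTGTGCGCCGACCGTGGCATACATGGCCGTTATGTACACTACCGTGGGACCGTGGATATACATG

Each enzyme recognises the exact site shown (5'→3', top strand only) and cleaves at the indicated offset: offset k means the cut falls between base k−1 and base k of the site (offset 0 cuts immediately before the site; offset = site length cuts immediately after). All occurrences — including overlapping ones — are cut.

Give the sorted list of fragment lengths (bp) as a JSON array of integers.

Per-enzyme occurrences:
  UxaIII ACCGTGG/4: at [25, 38, 156, 164, 184, 203, 231, 261, 269] ⇒ [29, 42, 160, 168, 188, 207, 235, 265, 273]
  DwuX TCTGTGCG/7: at [9, 92, 100, 125, 134, 171, 210, 220] ⇒ [16, 99, 107, 132, 141, 178, 217, 227]
  MvoVI GAAT/3: at [76, 108, 114, 148, 197] ⇒ [79, 111, 117, 151, 200]
  LmaIV TGGCCG/1: at [0, 18, 57, 118, 142, 244] ⇒ [1, 19, 58, 119, 143, 245]

All cut coordinates (distinct, sorted): [1, 16, 19, 29, 42, 58, 79, 99, 107, 111, 117, 119, 132, 141, 143, 151, 160, 168, 178, 188, 200, 207, 217, 227, 235, 245, 265, 273]

Fragment lengths:
  1→16: 15 bp
  16→19: 3 bp
  19→29: 10 bp
  29→42: 13 bp
  42→58: 16 bp
  58→79: 21 bp
  79→99: 20 bp
  99→107: 8 bp
  107→111: 4 bp
  111→117: 6 bp
  117→119: 2 bp
  119→132: 13 bp
  132→141: 9 bp
  141→143: 2 bp
  143→151: 8 bp
  151→160: 9 bp
  160→168: 8 bp
  168→178: 10 bp
  178→188: 10 bp
  188→200: 12 bp
  200→207: 7 bp
  207→217: 10 bp
  217→227: 10 bp
  227→235: 8 bp
  235→245: 10 bp
  245→265: 20 bp
  265→273: 8 bp
  273→1 (wrap): 285-273+1 = 13 bp

[2,2,3,4,6,7,8,8,8,8,8,9,9,10,10,10,10,10,10,12,13,13,13,15,16,20,20,21]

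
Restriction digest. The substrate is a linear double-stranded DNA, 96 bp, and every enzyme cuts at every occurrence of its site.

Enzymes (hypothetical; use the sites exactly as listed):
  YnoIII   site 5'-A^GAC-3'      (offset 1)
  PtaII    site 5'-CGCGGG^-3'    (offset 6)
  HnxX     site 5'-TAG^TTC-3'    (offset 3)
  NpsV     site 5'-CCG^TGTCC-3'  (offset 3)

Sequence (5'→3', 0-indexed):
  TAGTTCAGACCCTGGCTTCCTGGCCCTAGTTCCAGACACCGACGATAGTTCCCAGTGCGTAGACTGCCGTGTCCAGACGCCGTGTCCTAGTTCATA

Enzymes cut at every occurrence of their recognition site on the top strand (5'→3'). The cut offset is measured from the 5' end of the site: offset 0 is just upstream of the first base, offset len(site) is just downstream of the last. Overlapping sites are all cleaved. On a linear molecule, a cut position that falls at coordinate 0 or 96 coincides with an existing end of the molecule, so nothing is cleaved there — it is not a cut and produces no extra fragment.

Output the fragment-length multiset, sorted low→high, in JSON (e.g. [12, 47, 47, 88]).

[3,4,5,6,6,7,8,8,13,14,22]

Scan for sites:
  YnoIII (AGAC, off=1): starts [6, 33, 60, 74] → cuts [7, 34, 61, 75]
  PtaII (CGCGGG, off=6): no sites
  HnxX (TAGTTC, off=3): starts [0, 26, 45, 87] → cuts [3, 29, 48, 90]
  NpsV (CCGTGTCC, off=3): starts [66, 79] → cuts [69, 82]

Pooled cuts: [3, 7, 29, 34, 48, 61, 69, 75, 82, 90]

Fragment lengths:
  [0,3): 3 bp
  [3,7): 4 bp
  [7,29): 22 bp
  [29,34): 5 bp
  [34,48): 14 bp
  [48,61): 13 bp
  [61,69): 8 bp
  [69,75): 6 bp
  [75,82): 7 bp
  [82,90): 8 bp
  [90,96): 6 bp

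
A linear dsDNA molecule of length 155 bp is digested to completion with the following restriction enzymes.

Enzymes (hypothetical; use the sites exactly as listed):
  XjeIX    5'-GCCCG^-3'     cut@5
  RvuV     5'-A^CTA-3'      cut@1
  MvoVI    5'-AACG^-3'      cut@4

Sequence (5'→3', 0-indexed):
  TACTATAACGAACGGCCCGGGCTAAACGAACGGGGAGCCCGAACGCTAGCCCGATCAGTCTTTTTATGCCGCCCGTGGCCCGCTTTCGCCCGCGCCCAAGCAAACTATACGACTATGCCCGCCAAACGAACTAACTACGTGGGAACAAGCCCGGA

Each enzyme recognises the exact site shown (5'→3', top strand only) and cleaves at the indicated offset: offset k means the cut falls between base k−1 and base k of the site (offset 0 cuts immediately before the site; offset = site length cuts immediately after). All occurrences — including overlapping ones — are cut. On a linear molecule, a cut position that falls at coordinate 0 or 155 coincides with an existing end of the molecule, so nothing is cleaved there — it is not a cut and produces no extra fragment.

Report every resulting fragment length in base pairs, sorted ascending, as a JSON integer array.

Scan for sites:
  XjeIX (GCCCG, off=5): starts [14, 36, 48, 70, 77, 87, 116, 148] → cuts [19, 41, 53, 75, 82, 92, 121, 153]
  RvuV (ACTA, off=1): starts [1, 103, 111, 129, 133] → cuts [2, 104, 112, 130, 134]
  MvoVI (AACG, off=4): starts [6, 10, 24, 28, 41, 124] → cuts [10, 14, 28, 32, 45, 128]

All cut coordinates (distinct, sorted): [2, 10, 14, 19, 28, 32, 41, 45, 53, 75, 82, 92, 104, 112, 121, 128, 130, 134, 153]

Fragments:
  [0,2): 2 bp
  [2,10): 8 bp
  [10,14): 4 bp
  [14,19): 5 bp
  [19,28): 9 bp
  [28,32): 4 bp
  [32,41): 9 bp
  [41,45): 4 bp
  [45,53): 8 bp
  [53,75): 22 bp
  [75,82): 7 bp
  [82,92): 10 bp
  [92,104): 12 bp
  [104,112): 8 bp
  [112,121): 9 bp
  [121,128): 7 bp
  [128,130): 2 bp
  [130,134): 4 bp
  [134,153): 19 bp
  [153,155): 2 bp

[2,2,2,4,4,4,4,5,7,7,8,8,8,9,9,9,10,12,19,22]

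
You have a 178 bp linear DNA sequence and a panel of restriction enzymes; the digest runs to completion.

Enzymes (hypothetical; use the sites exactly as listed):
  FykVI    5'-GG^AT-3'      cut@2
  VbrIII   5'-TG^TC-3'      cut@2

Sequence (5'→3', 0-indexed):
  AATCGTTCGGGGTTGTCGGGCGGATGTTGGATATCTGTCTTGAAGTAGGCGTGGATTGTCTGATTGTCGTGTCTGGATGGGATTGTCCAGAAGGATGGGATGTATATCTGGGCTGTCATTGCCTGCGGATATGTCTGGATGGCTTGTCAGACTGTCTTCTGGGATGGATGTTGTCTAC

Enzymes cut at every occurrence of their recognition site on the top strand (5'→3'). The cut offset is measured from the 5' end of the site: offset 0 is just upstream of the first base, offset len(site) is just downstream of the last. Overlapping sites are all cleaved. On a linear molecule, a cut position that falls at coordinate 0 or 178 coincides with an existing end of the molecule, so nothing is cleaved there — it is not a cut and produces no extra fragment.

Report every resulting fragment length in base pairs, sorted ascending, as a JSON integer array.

Scan for sites:
  FykVI (GGAT, off=2): starts [21, 28, 52, 74, 79, 92, 97, 126, 136, 161, 165] → cuts [23, 30, 54, 76, 81, 94, 99, 128, 138, 163, 167]
  VbrIII (TGTC, off=2): starts [13, 35, 56, 64, 69, 83, 113, 131, 144, 152, 171] → cuts [15, 37, 58, 66, 71, 85, 115, 133, 146, 154, 173]

All cut coordinates (distinct, sorted): [15, 23, 30, 37, 54, 58, 66, 71, 76, 81, 85, 94, 99, 115, 128, 133, 138, 146, 154, 163, 167, 173]

Fragment lengths:
  [0,15): 15 bp
  [15,23): 8 bp
  [23,30): 7 bp
  [30,37): 7 bp
  [37,54): 17 bp
  [54,58): 4 bp
  [58,66): 8 bp
  [66,71): 5 bp
  [71,76): 5 bp
  [76,81): 5 bp
  [81,85): 4 bp
  [85,94): 9 bp
  [94,99): 5 bp
  [99,115): 16 bp
  [115,128): 13 bp
  [128,133): 5 bp
  [133,138): 5 bp
  [138,146): 8 bp
  [146,154): 8 bp
  [154,163): 9 bp
  [163,167): 4 bp
  [167,173): 6 bp
  [173,178): 5 bp

[4,4,4,5,5,5,5,5,5,5,6,7,7,8,8,8,8,9,9,13,15,16,17]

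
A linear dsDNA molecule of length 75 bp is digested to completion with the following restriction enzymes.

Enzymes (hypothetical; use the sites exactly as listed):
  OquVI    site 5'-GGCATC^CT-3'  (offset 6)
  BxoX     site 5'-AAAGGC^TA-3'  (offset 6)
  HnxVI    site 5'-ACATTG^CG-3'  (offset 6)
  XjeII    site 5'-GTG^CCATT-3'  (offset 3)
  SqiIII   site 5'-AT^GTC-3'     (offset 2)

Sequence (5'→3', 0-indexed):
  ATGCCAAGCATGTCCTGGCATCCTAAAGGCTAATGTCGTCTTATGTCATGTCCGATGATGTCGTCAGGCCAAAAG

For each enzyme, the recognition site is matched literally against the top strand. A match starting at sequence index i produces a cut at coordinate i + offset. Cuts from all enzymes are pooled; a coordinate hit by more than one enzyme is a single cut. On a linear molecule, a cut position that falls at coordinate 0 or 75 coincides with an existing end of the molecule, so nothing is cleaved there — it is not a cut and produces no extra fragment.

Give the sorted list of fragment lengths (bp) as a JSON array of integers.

Site scan:
  OquVI (GGCATCCT, off=6): starts [16] → cuts [22]
  BxoX (AAAGGCTA, off=6): starts [24] → cuts [30]
  HnxVI (ACATTGCG, off=6): no sites
  XjeII (GTGCCATT, off=3): no sites
  SqiIII (ATGTC, off=2): starts [9, 32, 42, 47, 57] → cuts [11, 34, 44, 49, 59]

All cut coordinates (distinct, sorted): [11, 22, 30, 34, 44, 49, 59]

Fragments:
  [0,11): 11 bp
  [11,22): 11 bp
  [22,30): 8 bp
  [30,34): 4 bp
  [34,44): 10 bp
  [44,49): 5 bp
  [49,59): 10 bp
  [59,75): 16 bp

[4,5,8,10,10,11,11,16]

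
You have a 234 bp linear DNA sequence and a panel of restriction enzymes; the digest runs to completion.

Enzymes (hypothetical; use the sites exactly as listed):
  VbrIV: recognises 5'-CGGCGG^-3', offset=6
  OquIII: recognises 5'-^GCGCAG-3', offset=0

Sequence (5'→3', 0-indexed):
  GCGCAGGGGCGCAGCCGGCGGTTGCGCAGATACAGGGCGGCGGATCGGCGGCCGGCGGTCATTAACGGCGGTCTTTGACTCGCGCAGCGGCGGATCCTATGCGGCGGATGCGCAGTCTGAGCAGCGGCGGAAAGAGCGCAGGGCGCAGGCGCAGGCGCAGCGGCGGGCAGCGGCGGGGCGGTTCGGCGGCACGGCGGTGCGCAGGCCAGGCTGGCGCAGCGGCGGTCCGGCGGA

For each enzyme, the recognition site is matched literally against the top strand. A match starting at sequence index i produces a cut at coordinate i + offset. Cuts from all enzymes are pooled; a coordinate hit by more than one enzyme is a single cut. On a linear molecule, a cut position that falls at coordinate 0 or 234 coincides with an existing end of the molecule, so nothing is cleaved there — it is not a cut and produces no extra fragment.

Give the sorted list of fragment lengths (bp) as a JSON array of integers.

Per-enzyme occurrences:
  VbrIV (CGGCGG, off=6): starts [15, 37, 45, 52, 65, 87, 101, 124, 160, 170, 183, 191, 219, 227] → cuts [21, 43, 51, 58, 71, 93, 107, 130, 166, 176, 189, 197, 225, 233]
  OquIII (GCGCAG, off=0): starts [0, 8, 23, 81, 109, 135, 142, 148, 154, 198, 213] → cuts [8, 23, 81, 109, 135, 142, 148, 154, 198, 213] (position 0 is a terminus of the linear molecule — no cut)

Pooled cuts: [8, 21, 23, 43, 51, 58, 71, 81, 93, 107, 109, 130, 135, 142, 148, 154, 166, 176, 189, 197, 198, 213, 225, 233]

Fragment lengths:
  [0,8): 8 bp
  [8,21): 13 bp
  [21,23): 2 bp
  [23,43): 20 bp
  [43,51): 8 bp
  [51,58): 7 bp
  [58,71): 13 bp
  [71,81): 10 bp
  [81,93): 12 bp
  [93,107): 14 bp
  [107,109): 2 bp
  [109,130): 21 bp
  [130,135): 5 bp
  [135,142): 7 bp
  [142,148): 6 bp
  [148,154): 6 bp
  [154,166): 12 bp
  [166,176): 10 bp
  [176,189): 13 bp
  [189,197): 8 bp
  [197,198): 1 bp
  [198,213): 15 bp
  [213,225): 12 bp
  [225,233): 8 bp
  [233,234): 1 bp

[1,1,2,2,5,6,6,7,7,8,8,8,8,10,10,12,12,12,13,13,13,14,15,20,21]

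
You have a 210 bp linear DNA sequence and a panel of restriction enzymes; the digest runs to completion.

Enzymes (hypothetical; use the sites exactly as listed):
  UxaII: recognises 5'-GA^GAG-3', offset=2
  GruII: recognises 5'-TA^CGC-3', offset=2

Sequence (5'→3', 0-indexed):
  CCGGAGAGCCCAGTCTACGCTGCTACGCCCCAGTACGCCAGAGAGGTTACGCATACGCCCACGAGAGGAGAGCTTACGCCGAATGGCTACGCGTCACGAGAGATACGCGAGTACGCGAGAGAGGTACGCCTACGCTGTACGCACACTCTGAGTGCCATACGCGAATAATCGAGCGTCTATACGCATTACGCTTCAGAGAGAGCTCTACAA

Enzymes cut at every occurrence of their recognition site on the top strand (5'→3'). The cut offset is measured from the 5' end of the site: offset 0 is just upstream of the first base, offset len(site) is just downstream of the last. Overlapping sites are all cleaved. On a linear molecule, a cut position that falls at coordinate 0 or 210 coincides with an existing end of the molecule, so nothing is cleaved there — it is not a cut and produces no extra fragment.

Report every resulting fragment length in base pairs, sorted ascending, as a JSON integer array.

Site scan:
  UxaII GAGAG/2: at [3, 40, 62, 67, 97, 116, 118, 195, 197] ⇒ [5, 42, 64, 69, 99, 118, 120, 197, 199]
  GruII TACGC/2: at [15, 23, 33, 47, 53, 74, 87, 103, 111, 124, 130, 137, 157, 179, 186] ⇒ [17, 25, 35, 49, 55, 76, 89, 105, 113, 126, 132, 139, 159, 181, 188]

Pooled cuts: [5, 17, 25, 35, 42, 49, 55, 64, 69, 76, 89, 99, 105, 113, 118, 120, 126, 132, 139, 159, 181, 188, 197, 199]

Fragments:
  [0,5): 5 bp
  [5,17): 12 bp
  [17,25): 8 bp
  [25,35): 10 bp
  [35,42): 7 bp
  [42,49): 7 bp
  [49,55): 6 bp
  [55,64): 9 bp
  [64,69): 5 bp
  [69,76): 7 bp
  [76,89): 13 bp
  [89,99): 10 bp
  [99,105): 6 bp
  [105,113): 8 bp
  [113,118): 5 bp
  [118,120): 2 bp
  [120,126): 6 bp
  [126,132): 6 bp
  [132,139): 7 bp
  [139,159): 20 bp
  [159,181): 22 bp
  [181,188): 7 bp
  [188,197): 9 bp
  [197,199): 2 bp
  [199,210): 11 bp

[2,2,5,5,5,6,6,6,6,7,7,7,7,7,8,8,9,9,10,10,11,12,13,20,22]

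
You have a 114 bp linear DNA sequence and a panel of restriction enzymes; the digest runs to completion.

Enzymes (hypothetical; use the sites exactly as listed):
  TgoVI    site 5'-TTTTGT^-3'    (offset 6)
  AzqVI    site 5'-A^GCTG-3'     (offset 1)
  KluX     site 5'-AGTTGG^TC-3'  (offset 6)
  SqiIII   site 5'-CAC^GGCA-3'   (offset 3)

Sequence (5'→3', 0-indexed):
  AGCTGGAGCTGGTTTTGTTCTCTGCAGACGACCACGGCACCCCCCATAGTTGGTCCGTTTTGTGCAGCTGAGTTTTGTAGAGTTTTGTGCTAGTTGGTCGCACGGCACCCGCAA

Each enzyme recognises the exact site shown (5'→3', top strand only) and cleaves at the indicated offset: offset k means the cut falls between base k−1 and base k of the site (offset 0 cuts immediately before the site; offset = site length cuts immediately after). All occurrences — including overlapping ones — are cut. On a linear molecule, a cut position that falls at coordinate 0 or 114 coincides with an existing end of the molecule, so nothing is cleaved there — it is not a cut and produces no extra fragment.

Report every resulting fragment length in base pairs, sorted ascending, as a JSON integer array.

Per-enzyme occurrences:
  TgoVI TTTTGT/6: at [12, 57, 72, 82] ⇒ [18, 63, 78, 88]
  AzqVI AGCTG/1: at [0, 6, 65] ⇒ [1, 7, 66]
  KluX AGTTGGTC/6: at [47, 91] ⇒ [53, 97]
  SqiIII CACGGCA/3: at [32, 100] ⇒ [35, 103]

All cut coordinates (distinct, sorted): [1, 7, 18, 35, 53, 63, 66, 78, 88, 97, 103]

Fragment lengths:
  [0,1): 1 bp
  [1,7): 6 bp
  [7,18): 11 bp
  [18,35): 17 bp
  [35,53): 18 bp
  [53,63): 10 bp
  [63,66): 3 bp
  [66,78): 12 bp
  [78,88): 10 bp
  [88,97): 9 bp
  [97,103): 6 bp
  [103,114): 11 bp

[1,3,6,6,9,10,10,11,11,12,17,18]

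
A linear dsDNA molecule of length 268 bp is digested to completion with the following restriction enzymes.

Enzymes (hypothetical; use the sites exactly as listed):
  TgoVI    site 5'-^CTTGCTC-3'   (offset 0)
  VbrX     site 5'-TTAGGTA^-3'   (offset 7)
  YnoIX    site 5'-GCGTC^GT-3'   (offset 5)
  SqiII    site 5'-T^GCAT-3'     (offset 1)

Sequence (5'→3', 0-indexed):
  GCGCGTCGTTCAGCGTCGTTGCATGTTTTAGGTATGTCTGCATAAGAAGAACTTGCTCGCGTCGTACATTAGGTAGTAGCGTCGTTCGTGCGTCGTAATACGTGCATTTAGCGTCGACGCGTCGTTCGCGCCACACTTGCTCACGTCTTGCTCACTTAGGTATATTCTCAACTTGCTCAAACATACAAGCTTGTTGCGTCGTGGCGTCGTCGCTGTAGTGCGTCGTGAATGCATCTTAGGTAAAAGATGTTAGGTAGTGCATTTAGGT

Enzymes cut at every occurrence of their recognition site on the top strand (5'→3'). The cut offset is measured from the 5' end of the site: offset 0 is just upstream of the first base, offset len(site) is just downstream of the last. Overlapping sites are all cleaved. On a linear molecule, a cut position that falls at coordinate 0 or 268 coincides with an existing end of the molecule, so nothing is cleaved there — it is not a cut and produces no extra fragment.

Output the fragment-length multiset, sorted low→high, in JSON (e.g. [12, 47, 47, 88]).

[2,3,5,6,7,8,8,9,9,10,10,11,11,12,12,12,12,12,14,14,16,16,20,29]

Scan for sites:
  TgoVI CTTGCTC/0: at [51, 135, 146, 171] ⇒ [51, 135, 146, 171]
  VbrX TTAGGTA/7: at [27, 68, 155, 235, 249] ⇒ [34, 75, 162, 242, 256]
  YnoIX GCGTCGT/5: at [2, 12, 58, 78, 89, 118, 195, 203, 219] ⇒ [7, 17, 63, 83, 94, 123, 200, 208, 224]
  SqiII TGCAT/1: at [19, 38, 102, 229, 257] ⇒ [20, 39, 103, 230, 258]

Pooled cuts: [7, 17, 20, 34, 39, 51, 63, 75, 83, 94, 103, 123, 135, 146, 162, 171, 200, 208, 224, 230, 242, 256, 258]

Fragments:
  [0,7): 7 bp
  [7,17): 10 bp
  [17,20): 3 bp
  [20,34): 14 bp
  [34,39): 5 bp
  [39,51): 12 bp
  [51,63): 12 bp
  [63,75): 12 bp
  [75,83): 8 bp
  [83,94): 11 bp
  [94,103): 9 bp
  [103,123): 20 bp
  [123,135): 12 bp
  [135,146): 11 bp
  [146,162): 16 bp
  [162,171): 9 bp
  [171,200): 29 bp
  [200,208): 8 bp
  [208,224): 16 bp
  [224,230): 6 bp
  [230,242): 12 bp
  [242,256): 14 bp
  [256,258): 2 bp
  [258,268): 10 bp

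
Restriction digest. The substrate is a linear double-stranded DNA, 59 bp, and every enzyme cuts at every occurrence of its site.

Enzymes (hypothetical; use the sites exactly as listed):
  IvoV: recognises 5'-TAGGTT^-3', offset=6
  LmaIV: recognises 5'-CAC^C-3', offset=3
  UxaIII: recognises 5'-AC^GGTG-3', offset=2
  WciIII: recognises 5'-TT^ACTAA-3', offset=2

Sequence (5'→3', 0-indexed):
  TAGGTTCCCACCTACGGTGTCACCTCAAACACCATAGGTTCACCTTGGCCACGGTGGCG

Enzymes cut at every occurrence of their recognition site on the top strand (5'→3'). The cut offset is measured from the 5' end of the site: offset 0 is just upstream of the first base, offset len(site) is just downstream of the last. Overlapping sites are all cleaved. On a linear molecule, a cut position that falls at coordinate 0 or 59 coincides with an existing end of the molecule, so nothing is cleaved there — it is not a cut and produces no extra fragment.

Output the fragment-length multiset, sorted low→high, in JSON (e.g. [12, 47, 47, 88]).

Site scan:
  IvoV (TAGGTT, off=6): starts [0, 34] → cuts [6, 40]
  LmaIV (CACC, off=3): starts [8, 20, 29, 40] → cuts [11, 23, 32, 43]
  UxaIII (ACGGTG, off=2): starts [13, 50] → cuts [15, 52]
  WciIII (TTACTAA, off=2): no sites

All cut coordinates (distinct, sorted): [6, 11, 15, 23, 32, 40, 43, 52]

Fragment lengths:
  [0,6): 6 bp
  [6,11): 5 bp
  [11,15): 4 bp
  [15,23): 8 bp
  [23,32): 9 bp
  [32,40): 8 bp
  [40,43): 3 bp
  [43,52): 9 bp
  [52,59): 7 bp

[3,4,5,6,7,8,8,9,9]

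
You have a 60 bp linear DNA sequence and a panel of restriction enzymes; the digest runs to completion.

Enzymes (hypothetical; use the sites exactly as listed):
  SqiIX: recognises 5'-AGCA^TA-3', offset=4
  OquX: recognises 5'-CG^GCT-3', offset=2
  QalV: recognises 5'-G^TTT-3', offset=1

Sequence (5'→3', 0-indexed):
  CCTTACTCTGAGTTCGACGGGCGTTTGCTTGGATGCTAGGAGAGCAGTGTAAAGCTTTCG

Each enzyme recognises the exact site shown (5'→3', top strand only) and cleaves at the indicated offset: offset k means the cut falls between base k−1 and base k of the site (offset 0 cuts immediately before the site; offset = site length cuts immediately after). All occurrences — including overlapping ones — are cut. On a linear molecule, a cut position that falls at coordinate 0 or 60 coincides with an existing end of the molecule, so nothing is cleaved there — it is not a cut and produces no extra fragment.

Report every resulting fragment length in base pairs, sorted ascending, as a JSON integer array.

[23,37]

Per-enzyme occurrences:
  SqiIX (AGCATA, off=4): no sites
  OquX (CGGCT, off=2): no sites
  QalV GTTT/1: at [22] ⇒ [23]

All cut coordinates (distinct, sorted): [23]

Fragments:
  [0,23): 23 bp
  [23,60): 37 bp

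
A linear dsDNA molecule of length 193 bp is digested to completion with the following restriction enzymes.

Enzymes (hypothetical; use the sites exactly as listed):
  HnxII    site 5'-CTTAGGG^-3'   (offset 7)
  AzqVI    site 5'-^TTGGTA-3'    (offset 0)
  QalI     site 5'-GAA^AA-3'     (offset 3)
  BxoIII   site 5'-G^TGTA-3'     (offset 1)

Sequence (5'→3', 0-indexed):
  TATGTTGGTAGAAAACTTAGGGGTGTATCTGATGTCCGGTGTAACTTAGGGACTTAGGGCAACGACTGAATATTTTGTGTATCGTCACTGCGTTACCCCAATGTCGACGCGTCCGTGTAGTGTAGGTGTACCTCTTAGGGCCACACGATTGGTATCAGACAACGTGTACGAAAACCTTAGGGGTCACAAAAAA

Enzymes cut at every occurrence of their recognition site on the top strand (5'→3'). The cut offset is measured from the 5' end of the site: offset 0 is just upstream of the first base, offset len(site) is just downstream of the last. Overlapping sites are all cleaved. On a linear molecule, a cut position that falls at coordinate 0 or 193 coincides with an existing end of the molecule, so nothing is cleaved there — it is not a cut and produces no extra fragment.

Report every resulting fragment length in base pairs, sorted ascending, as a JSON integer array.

Scan for sites:
  HnxII CTTAGGG/7: at [15, 44, 52, 133, 175] ⇒ [22, 51, 59, 140, 182]
  AzqVI TTGGTA/0: at [4, 148] ⇒ [4, 148]
  QalI GAAAA/3: at [10, 169] ⇒ [13, 172]
  BxoIII GTGTA/1: at [22, 38, 76, 114, 119, 125, 163] ⇒ [23, 39, 77, 115, 120, 126, 164]

Pooled cuts: [4, 13, 22, 23, 39, 51, 59, 77, 115, 120, 126, 140, 148, 164, 172, 182]

Fragments:
  [0,4): 4 bp
  [4,13): 9 bp
  [13,22): 9 bp
  [22,23): 1 bp
  [23,39): 16 bp
  [39,51): 12 bp
  [51,59): 8 bp
  [59,77): 18 bp
  [77,115): 38 bp
  [115,120): 5 bp
  [120,126): 6 bp
  [126,140): 14 bp
  [140,148): 8 bp
  [148,164): 16 bp
  [164,172): 8 bp
  [172,182): 10 bp
  [182,193): 11 bp

[1,4,5,6,8,8,8,9,9,10,11,12,14,16,16,18,38]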